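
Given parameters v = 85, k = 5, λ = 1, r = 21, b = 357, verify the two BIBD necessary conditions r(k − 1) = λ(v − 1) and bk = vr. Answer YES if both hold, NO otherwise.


Condition (i): r(k − 1) = 21·4 = 84; λ(v − 1) = 1·84 = 84. Match? YES.
Condition (ii): bk = 357·5 = 1785; vr = 85·21 = 1785. Match? YES.
Both conditions hold? YES.

YES


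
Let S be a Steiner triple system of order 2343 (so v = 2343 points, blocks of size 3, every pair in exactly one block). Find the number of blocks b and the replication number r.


An STS(v) is a 2-(v, 3, 1) BIBD: block size k = 3, λ = 1.
Replication: r(k − 1) = λ(v − 1) ⇒ r·2 = 2343 − 1 = 2342 ⇒ r = 1171.
Block count: b = v(v − 1)/6 = 2343·2342/6 = 5487306/6 = 914551.

r = 1171, b = 914551.


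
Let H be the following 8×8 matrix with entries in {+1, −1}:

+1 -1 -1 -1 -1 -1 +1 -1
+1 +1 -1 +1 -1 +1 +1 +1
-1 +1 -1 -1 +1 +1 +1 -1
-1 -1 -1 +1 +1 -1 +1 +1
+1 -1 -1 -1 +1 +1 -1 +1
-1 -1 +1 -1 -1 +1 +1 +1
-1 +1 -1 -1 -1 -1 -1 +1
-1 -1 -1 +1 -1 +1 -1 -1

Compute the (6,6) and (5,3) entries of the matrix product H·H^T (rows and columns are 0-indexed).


Row 3 of H: [-1, -1, -1, 1, 1, -1, 1, 1].
Row 5 of H: [-1, -1, 1, -1, -1, 1, 1, 1].
Row 6 of H: [-1, 1, -1, -1, -1, -1, -1, 1].
(H·H^T)[6][6] = Σ_j H[6][j]·H[6][j] = (-1)² + (1)² + (-1)² + (-1)² + (-1)² + (-1)² + (-1)² + (1)² = 1 + 1 + 1 + 1 + 1 + 1 + 1 + 1 = 8.
(H·H^T)[5][3] = Σ_j H[5][j]·H[3][j] = (-1)·(-1) + (-1)·(-1) + (1)·(-1) + (-1)·(1) + (-1)·(1) + (1)·(-1) + (1)·(1) + (1)·(1) = 1 + 1 + -1 + -1 + -1 + -1 + 1 + 1 = 0.
So rows 5 and 3 are orthogonal; the diagonal entry equals n = 8.

(6,6) entry = 8; (5,3) entry = 0.


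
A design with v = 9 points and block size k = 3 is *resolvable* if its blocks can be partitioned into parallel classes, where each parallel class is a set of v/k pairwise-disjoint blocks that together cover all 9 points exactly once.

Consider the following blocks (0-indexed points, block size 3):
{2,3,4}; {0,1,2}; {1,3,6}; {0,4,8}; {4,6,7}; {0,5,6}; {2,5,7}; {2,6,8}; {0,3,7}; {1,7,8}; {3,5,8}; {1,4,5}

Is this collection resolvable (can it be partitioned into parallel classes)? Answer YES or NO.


v = 9, block size k = 3, number of blocks = 12.
For resolvability, blocks must partition into parallel classes of size v/k = 3.
Total blocks must therefore be a multiple of 3: 12 = 3·4 + 0 ⇒ divisible ✓.
Greedy packing gives 4 candidate class(es). Each should be a full parallel class (size 3, covers all 9 points).
  Class 1 (3 blocks): {2,3,4}; {0,5,6}; {1,7,8}. Points covered: [0, 1, 2, 3, 4, 5, 6, 7, 8].
  Class 2 (3 blocks): {0,1,2}; {4,6,7}; {3,5,8}. Points covered: [0, 1, 2, 3, 4, 5, 6, 7, 8].
  Class 3 (3 blocks): {1,3,6}; {0,4,8}; {2,5,7}. Points covered: [0, 1, 2, 3, 4, 5, 6, 7, 8].
  Class 4 (3 blocks): {2,6,8}; {0,3,7}; {1,4,5}. Points covered: [0, 1, 2, 3, 4, 5, 6, 7, 8].
All classes full (size 3)? YES. All classes cover every point? YES.
Resolvable? YES.

YES


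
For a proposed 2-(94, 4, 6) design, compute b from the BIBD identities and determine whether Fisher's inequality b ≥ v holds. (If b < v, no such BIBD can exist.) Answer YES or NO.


r = λ(v − 1)/(k − 1) = 6·93/3 = 186.
b = vr/k = 94·186/4 = 4371.
Fisher's inequality: b ≥ v ⇔ 4371 ≥ 94? YES.

YES


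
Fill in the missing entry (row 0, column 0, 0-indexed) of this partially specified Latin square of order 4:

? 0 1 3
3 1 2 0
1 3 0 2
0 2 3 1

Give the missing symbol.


Row 0 contains symbols [0, 1, 3] — missing [2].
Column 0 contains symbols [0, 1, 3] — missing [2].
The missing symbol must appear in both missing sets; intersection = [2].
Therefore the hidden value is 2.

Missing value = 2.


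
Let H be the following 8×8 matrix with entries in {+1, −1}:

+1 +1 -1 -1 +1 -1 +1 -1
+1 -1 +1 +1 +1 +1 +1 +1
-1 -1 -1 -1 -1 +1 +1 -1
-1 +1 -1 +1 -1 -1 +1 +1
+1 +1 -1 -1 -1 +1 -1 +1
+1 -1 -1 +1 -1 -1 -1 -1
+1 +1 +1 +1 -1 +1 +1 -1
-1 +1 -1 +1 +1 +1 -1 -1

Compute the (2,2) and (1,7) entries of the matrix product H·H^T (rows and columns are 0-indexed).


Row 1 of H: [1, -1, 1, 1, 1, 1, 1, 1].
Row 2 of H: [-1, -1, -1, -1, -1, 1, 1, -1].
Row 7 of H: [-1, 1, -1, 1, 1, 1, -1, -1].
(H·H^T)[2][2] = Σ_j H[2][j]·H[2][j] = (-1)² + (-1)² + (-1)² + (-1)² + (-1)² + (1)² + (1)² + (-1)² = 1 + 1 + 1 + 1 + 1 + 1 + 1 + 1 = 8.
(H·H^T)[1][7] = Σ_j H[1][j]·H[7][j] = (1)·(-1) + (-1)·(1) + (1)·(-1) + (1)·(1) + (1)·(1) + (1)·(1) + (1)·(-1) + (1)·(-1) = -1 + -1 + -1 + 1 + 1 + 1 + -1 + -1 = -2.
Rows 1 and 7 are not orthogonal (dot product = -2 ≠ 0), so H is not a Hadamard matrix.

(2,2) entry = 8; (1,7) entry = -2.


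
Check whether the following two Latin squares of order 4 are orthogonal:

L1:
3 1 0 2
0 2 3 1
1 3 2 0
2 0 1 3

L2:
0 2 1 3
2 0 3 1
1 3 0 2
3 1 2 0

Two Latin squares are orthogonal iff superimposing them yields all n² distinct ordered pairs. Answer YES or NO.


Form the n² = 16 superimposed pairs (L1[i][j], L2[i][j]), row by row (rows and columns indexed from 0):
row 0: (3,0) (1,2) (0,1) (2,3)
row 1: (0,2) (2,0) (3,3) (1,1)
row 2: (1,1) (3,3) (2,0) (0,2)
row 3: (2,3) (0,1) (1,2) (3,0)
Orthogonality requires all 16 pairs distinct.
But the pair (1,1) repeats: cell (1,3) has L1 = 1, L2 = 1, and cell (2,0) has L1 = 1, L2 = 1.
A repeated pair means some other pair never occurs (only 8 distinct pairs out of 16), so the squares are not orthogonal.
Conclusion: NO.

NO


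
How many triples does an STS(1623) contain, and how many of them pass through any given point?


An STS(v) is a 2-(v, 3, 1) BIBD: block size k = 3, λ = 1.
Replication: r(k − 1) = λ(v − 1) ⇒ r·2 = 1623 − 1 = 1622 ⇒ r = 811.
Block count: b = v(v − 1)/6 = 1623·1622/6 = 2632506/6 = 438751.
(Check via bk = vr: 438751·3 = 1316253 = 1623·811 = 1316253 ✓.)

r = 811, b = 438751.


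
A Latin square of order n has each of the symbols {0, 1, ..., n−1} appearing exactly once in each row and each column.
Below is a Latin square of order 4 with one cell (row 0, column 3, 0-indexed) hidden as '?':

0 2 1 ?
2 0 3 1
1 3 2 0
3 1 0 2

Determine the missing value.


Row 0 contains symbols [0, 1, 2] — missing [3].
Column 3 contains symbols [0, 1, 2] — missing [3].
The missing symbol must appear in both missing sets; intersection = [3].
Therefore the hidden value is 3.

Missing value = 3.


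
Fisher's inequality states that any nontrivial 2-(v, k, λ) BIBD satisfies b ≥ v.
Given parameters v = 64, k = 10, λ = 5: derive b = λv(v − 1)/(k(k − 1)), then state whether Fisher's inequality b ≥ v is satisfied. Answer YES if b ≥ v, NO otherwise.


r = λ(v − 1)/(k − 1) = 5·63/9 = 35.
b = vr/k = 64·35/10 = 224.
Fisher's inequality: b ≥ v ⇔ 224 ≥ 64? YES.

YES


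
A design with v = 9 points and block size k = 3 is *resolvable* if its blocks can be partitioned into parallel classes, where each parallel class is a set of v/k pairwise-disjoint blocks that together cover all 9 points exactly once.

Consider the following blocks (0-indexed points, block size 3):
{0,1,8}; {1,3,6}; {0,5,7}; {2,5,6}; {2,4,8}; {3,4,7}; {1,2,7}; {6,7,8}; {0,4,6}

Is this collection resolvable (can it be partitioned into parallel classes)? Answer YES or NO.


v = 9, block size k = 3, number of blocks = 9.
For resolvability, blocks must partition into parallel classes of size v/k = 3.
Total blocks must therefore be a multiple of 3: 9 = 3·3 + 0 ⇒ divisible ✓.
Consider block {1,2,7}. The only other block(s) in the collection disjoint from it are {0,4,6} — just 1 block(s). Any parallel class containing {1,2,7} would need 2 other blocks each disjoint from it, so no parallel class of size 3 can contain {1,2,7}.
Since every block must belong to some parallel class in a resolution, the collection cannot be partitioned into parallel classes.
Resolvable? NO.

NO


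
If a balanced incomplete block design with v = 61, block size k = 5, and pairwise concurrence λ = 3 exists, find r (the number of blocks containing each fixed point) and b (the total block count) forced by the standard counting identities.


Any 2-(v, k, λ) BIBD satisfies two necessary conditions:
  (i)  Each point sits in r blocks, and counting incidences through any fixed point gives r(k − 1) = λ(v − 1), so r = λ(v − 1)/(k − 1).
  (ii) Total incidences bk = vr, so b = vr/k.
Step 1: r = λ(v − 1)/(k − 1) = 3·(61 − 1)/(5 − 1) = 3·60/4 = 180/4 = 45.
Step 2: b = vr/k = 61·45/5 = 2745/5 = 549.
Check integrality: r = 45 ∈ Z ✓, b = 549 ∈ Z ✓.
(These identities are necessary conditions: they determine r and b for any design with these parameters, but do not by themselves prove that one exists.)

r = 45, b = 549.


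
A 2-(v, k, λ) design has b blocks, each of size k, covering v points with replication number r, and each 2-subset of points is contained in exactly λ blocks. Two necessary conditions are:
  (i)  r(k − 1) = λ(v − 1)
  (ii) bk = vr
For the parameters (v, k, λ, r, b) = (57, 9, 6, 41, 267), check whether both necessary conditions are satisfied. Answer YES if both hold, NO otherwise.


Condition (i): r(k − 1) = 41·8 = 328; λ(v − 1) = 6·56 = 336. Match? NO.
Condition (ii): bk = 267·9 = 2403; vr = 57·41 = 2337. Match? NO.
Both conditions hold? NO.

NO


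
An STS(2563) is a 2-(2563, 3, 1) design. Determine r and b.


An STS(v) is a 2-(v, 3, 1) BIBD: block size k = 3, λ = 1.
Replication: r(k − 1) = λ(v − 1) ⇒ r·2 = 2563 − 1 = 2562 ⇒ r = 1281.
Block count: b = v(v − 1)/6 = 2563·2562/6 = 6566406/6 = 1094401.
(Check via bk = vr: 1094401·3 = 3283203 = 2563·1281 = 3283203 ✓.)

r = 1281, b = 1094401.


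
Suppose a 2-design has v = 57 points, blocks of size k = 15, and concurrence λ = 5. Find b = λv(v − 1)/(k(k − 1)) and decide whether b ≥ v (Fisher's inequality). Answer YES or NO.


r = λ(v − 1)/(k − 1) = 5·56/14 = 20.
b = vr/k = 57·20/15 = 76.
Fisher's inequality: b ≥ v ⇔ 76 ≥ 57? YES.

YES


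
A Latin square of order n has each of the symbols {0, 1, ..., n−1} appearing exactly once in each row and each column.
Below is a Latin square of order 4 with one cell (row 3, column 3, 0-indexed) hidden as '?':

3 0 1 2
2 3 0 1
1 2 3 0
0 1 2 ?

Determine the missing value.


Row 3 contains symbols [0, 1, 2] — missing [3].
Column 3 contains symbols [0, 1, 2] — missing [3].
The missing symbol must appear in both missing sets; intersection = [3].
Therefore the hidden value is 3.

Missing value = 3.


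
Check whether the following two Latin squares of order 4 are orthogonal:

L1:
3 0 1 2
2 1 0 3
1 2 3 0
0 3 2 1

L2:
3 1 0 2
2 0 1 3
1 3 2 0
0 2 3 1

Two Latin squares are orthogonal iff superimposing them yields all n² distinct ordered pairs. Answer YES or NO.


Form the n² = 16 superimposed pairs (L1[i][j], L2[i][j]), row by row (rows and columns indexed from 0):
row 0: (3,3) (0,1) (1,0) (2,2)
row 1: (2,2) (1,0) (0,1) (3,3)
row 2: (1,1) (2,3) (3,2) (0,0)
row 3: (0,0) (3,2) (2,3) (1,1)
Orthogonality requires all 16 pairs distinct.
But the pair (2,2) repeats: cell (0,3) has L1 = 2, L2 = 2, and cell (1,0) has L1 = 2, L2 = 2.
A repeated pair means some other pair never occurs (only 8 distinct pairs out of 16), so the squares are not orthogonal.
Conclusion: NO.

NO


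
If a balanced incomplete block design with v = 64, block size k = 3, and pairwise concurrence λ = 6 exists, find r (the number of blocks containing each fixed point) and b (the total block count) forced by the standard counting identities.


Any 2-(v, k, λ) BIBD satisfies two necessary conditions:
  (i)  Each point sits in r blocks, and counting incidences through any fixed point gives r(k − 1) = λ(v − 1), so r = λ(v − 1)/(k − 1).
  (ii) Total incidences bk = vr, so b = vr/k.
Step 1: r = λ(v − 1)/(k − 1) = 6·(64 − 1)/(3 − 1) = 6·63/2 = 378/2 = 189.
Step 2: b = vr/k = 64·189/3 = 12096/3 = 4032.
Check integrality: r = 189 ∈ Z ✓, b = 4032 ∈ Z ✓.
(These identities are necessary conditions: they determine r and b for any design with these parameters, but do not by themselves prove that one exists.)

r = 189, b = 4032.


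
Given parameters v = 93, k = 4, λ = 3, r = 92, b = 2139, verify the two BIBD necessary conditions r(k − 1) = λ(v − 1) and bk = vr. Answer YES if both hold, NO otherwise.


Condition (i): r(k − 1) = 92·3 = 276; λ(v − 1) = 3·92 = 276. Match? YES.
Condition (ii): bk = 2139·4 = 8556; vr = 93·92 = 8556. Match? YES.
Both conditions hold? YES.

YES


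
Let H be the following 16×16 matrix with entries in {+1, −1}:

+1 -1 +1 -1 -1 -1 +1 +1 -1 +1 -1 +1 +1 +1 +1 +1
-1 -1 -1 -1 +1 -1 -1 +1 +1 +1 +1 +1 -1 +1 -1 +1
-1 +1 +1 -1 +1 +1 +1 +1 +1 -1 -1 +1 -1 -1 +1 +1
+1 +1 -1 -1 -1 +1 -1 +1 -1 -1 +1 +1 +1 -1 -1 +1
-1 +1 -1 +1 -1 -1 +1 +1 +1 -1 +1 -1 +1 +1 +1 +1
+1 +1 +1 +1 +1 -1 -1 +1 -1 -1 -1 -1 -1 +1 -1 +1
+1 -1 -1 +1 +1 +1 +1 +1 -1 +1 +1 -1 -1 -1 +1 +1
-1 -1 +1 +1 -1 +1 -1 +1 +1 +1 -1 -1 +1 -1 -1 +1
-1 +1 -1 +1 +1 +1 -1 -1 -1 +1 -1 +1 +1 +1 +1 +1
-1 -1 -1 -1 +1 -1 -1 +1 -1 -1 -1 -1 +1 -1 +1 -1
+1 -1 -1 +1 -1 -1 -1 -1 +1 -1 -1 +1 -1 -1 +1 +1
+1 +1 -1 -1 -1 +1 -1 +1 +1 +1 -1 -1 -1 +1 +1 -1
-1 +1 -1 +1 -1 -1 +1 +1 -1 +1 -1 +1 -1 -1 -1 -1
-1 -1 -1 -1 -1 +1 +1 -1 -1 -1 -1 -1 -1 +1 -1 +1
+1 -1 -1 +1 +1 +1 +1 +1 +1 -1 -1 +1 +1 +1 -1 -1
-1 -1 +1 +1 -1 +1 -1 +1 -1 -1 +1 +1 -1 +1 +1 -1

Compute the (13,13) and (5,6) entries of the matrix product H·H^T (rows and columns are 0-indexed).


Row 5 of H: [1, 1, 1, 1, 1, -1, -1, 1, -1, -1, -1, -1, -1, 1, -1, 1].
Row 6 of H: [1, -1, -1, 1, 1, 1, 1, 1, -1, 1, 1, -1, -1, -1, 1, 1].
Row 13 of H: [-1, -1, -1, -1, -1, 1, 1, -1, -1, -1, -1, -1, -1, 1, -1, 1].
(H·H^T)[13][13] = Σ_j H[13][j]·H[13][j] = (-1)² + (-1)² + (-1)² + (-1)² + (-1)² + (1)² + (1)² + (-1)² + (-1)² + (-1)² + (-1)² + (-1)² + (-1)² + (1)² + (-1)² + (1)² = 1 + 1 + 1 + 1 + 1 + 1 + 1 + 1 + 1 + 1 + 1 + 1 + 1 + 1 + 1 + 1 = 16.
(H·H^T)[5][6] = Σ_j H[5][j]·H[6][j] = (1)·(1) + (1)·(-1) + (1)·(-1) + (1)·(1) + (1)·(1) + (-1)·(1) + (-1)·(1) + (1)·(1) + (-1)·(-1) + (-1)·(1) + (-1)·(1) + (-1)·(-1) + (-1)·(-1) + (1)·(-1) + (-1)·(1) + (1)·(1) = 1 + -1 + -1 + 1 + 1 + -1 + -1 + 1 + 1 + -1 + -1 + 1 + 1 + -1 + -1 + 1 = 0.
So rows 5 and 6 are orthogonal; the diagonal entry equals n = 16.

(13,13) entry = 16; (5,6) entry = 0.


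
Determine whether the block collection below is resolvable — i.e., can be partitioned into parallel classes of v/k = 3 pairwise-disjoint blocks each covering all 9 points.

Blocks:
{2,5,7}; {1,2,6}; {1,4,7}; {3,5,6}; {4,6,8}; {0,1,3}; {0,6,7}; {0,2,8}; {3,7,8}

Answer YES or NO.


v = 9, block size k = 3, number of blocks = 9.
For resolvability, blocks must partition into parallel classes of size v/k = 3.
Total blocks must therefore be a multiple of 3: 9 = 3·3 + 0 ⇒ divisible ✓.
Consider block {1,2,6}. The only other block(s) in the collection disjoint from it are {3,7,8} — just 1 block(s). Any parallel class containing {1,2,6} would need 2 other blocks each disjoint from it, so no parallel class of size 3 can contain {1,2,6}.
Since every block must belong to some parallel class in a resolution, the collection cannot be partitioned into parallel classes.
Resolvable? NO.

NO


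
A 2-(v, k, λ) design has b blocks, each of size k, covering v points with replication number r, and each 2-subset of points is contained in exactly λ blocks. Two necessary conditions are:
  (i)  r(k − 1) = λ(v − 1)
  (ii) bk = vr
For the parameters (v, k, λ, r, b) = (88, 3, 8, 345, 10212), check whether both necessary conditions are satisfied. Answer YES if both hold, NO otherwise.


Condition (i): r(k − 1) = 345·2 = 690; λ(v − 1) = 8·87 = 696. Match? NO.
Condition (ii): bk = 10212·3 = 30636; vr = 88·345 = 30360. Match? NO.
Both conditions hold? NO.

NO


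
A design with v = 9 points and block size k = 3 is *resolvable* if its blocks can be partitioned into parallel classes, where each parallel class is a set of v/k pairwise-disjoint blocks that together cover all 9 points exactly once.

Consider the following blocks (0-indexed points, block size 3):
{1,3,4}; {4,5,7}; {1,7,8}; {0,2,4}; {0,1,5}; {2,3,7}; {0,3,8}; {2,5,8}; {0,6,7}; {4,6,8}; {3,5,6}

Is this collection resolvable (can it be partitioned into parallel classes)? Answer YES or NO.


v = 9, block size k = 3, number of blocks = 11.
For resolvability, blocks must partition into parallel classes of size v/k = 3.
Total blocks must therefore be a multiple of 3: 11 = 3·3 + 2 ⇒ not divisible ✗.
Resolvable? NO.

NO


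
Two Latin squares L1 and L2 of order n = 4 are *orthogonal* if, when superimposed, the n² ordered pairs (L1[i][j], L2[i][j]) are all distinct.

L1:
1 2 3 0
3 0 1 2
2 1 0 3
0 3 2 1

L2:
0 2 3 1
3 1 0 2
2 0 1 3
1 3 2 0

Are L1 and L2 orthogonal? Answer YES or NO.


Form the n² = 16 superimposed pairs (L1[i][j], L2[i][j]), row by row (rows and columns indexed from 0):
row 0: (1,0) (2,2) (3,3) (0,1)
row 1: (3,3) (0,1) (1,0) (2,2)
row 2: (2,2) (1,0) (0,1) (3,3)
row 3: (0,1) (3,3) (2,2) (1,0)
Orthogonality requires all 16 pairs distinct.
But the pair (3,3) repeats: cell (0,2) has L1 = 3, L2 = 3, and cell (1,0) has L1 = 3, L2 = 3.
A repeated pair means some other pair never occurs (only 4 distinct pairs out of 16), so the squares are not orthogonal.
Conclusion: NO.

NO


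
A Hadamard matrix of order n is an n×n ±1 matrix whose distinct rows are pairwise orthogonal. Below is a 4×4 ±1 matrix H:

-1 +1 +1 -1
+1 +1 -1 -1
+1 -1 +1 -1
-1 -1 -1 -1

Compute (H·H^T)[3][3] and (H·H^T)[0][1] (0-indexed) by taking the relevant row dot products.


Row 0 of H: [-1, 1, 1, -1].
Row 1 of H: [1, 1, -1, -1].
Row 3 of H: [-1, -1, -1, -1].
(H·H^T)[3][3] = Σ_j H[3][j]·H[3][j] = (-1)² + (-1)² + (-1)² + (-1)² = 1 + 1 + 1 + 1 = 4.
(H·H^T)[0][1] = Σ_j H[0][j]·H[1][j] = (-1)·(1) + (1)·(1) + (1)·(-1) + (-1)·(-1) = -1 + 1 + -1 + 1 = 0.
So rows 0 and 1 are orthogonal; the diagonal entry equals n = 4.

(3,3) entry = 4; (0,1) entry = 0.


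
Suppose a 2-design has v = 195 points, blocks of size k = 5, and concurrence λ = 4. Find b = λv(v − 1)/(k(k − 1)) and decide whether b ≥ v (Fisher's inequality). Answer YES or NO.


r = λ(v − 1)/(k − 1) = 4·194/4 = 194.
b = vr/k = 195·194/5 = 7566.
Fisher's inequality: b ≥ v ⇔ 7566 ≥ 195? YES.

YES


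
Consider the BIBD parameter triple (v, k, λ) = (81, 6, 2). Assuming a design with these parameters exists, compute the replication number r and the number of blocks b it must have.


Any 2-(v, k, λ) BIBD satisfies two necessary conditions:
  (i)  Each point sits in r blocks, and counting incidences through any fixed point gives r(k − 1) = λ(v − 1), so r = λ(v − 1)/(k − 1).
  (ii) Total incidences bk = vr, so b = vr/k.
Step 1: r = λ(v − 1)/(k − 1) = 2·(81 − 1)/(6 − 1) = 2·80/5 = 160/5 = 32.
Step 2: b = vr/k = 81·32/6 = 2592/6 = 432.
Check integrality: r = 32 ∈ Z ✓, b = 432 ∈ Z ✓.
(These identities are necessary conditions: they determine r and b for any design with these parameters, but do not by themselves prove that one exists.)

r = 32, b = 432.


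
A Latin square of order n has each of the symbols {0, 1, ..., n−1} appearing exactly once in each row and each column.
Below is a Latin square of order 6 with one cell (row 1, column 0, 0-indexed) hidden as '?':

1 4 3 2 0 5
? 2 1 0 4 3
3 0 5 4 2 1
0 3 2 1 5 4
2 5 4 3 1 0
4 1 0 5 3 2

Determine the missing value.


Row 1 contains symbols [0, 1, 2, 3, 4] — missing [5].
Column 0 contains symbols [0, 1, 2, 3, 4] — missing [5].
The missing symbol must appear in both missing sets; intersection = [5].
Therefore the hidden value is 5.

Missing value = 5.


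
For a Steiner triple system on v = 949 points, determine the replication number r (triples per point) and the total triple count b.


An STS(v) is a 2-(v, 3, 1) BIBD: block size k = 3, λ = 1.
Replication: r(k − 1) = λ(v − 1) ⇒ r·2 = 949 − 1 = 948 ⇒ r = 474.
Block count: b = v(v − 1)/6 = 949·948/6 = 899652/6 = 149942.

r = 474, b = 149942.


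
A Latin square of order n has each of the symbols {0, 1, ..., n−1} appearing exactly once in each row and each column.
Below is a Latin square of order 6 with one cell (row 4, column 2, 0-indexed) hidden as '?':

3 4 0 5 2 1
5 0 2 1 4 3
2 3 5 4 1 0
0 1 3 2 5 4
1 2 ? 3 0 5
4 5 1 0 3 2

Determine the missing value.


Row 4 contains symbols [0, 1, 2, 3, 5] — missing [4].
Column 2 contains symbols [0, 1, 2, 3, 5] — missing [4].
The missing symbol must appear in both missing sets; intersection = [4].
Therefore the hidden value is 4.

Missing value = 4.


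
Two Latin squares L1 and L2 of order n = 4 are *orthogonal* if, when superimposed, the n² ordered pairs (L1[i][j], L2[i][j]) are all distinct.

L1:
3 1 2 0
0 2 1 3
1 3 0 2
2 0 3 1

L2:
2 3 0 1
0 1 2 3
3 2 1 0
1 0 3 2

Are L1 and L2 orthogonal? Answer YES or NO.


Form the n² = 16 superimposed pairs (L1[i][j], L2[i][j]), row by row (rows and columns indexed from 0):
row 0: (3,2) (1,3) (2,0) (0,1)
row 1: (0,0) (2,1) (1,2) (3,3)
row 2: (1,3) (3,2) (0,1) (2,0)
row 3: (2,1) (0,0) (3,3) (1,2)
Orthogonality requires all 16 pairs distinct.
But the pair (1,3) repeats: cell (0,1) has L1 = 1, L2 = 3, and cell (2,0) has L1 = 1, L2 = 3.
A repeated pair means some other pair never occurs (only 8 distinct pairs out of 16), so the squares are not orthogonal.
Conclusion: NO.

NO


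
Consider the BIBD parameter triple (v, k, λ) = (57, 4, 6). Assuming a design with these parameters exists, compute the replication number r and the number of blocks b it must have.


Any 2-(v, k, λ) BIBD satisfies two necessary conditions:
  (i)  Each point sits in r blocks, and counting incidences through any fixed point gives r(k − 1) = λ(v − 1), so r = λ(v − 1)/(k − 1).
  (ii) Total incidences bk = vr, so b = vr/k.
Step 1: r = λ(v − 1)/(k − 1) = 6·(57 − 1)/(4 − 1) = 6·56/3 = 336/3 = 112.
Step 2: b = vr/k = 57·112/4 = 6384/4 = 1596.
Check integrality: r = 112 ∈ Z ✓, b = 1596 ∈ Z ✓.
(These identities are necessary conditions: they determine r and b for any design with these parameters, but do not by themselves prove that one exists.)

r = 112, b = 1596.


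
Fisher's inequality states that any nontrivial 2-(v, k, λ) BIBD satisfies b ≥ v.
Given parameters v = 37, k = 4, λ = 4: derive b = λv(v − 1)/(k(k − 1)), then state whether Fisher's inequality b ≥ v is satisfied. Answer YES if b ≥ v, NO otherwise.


r = λ(v − 1)/(k − 1) = 4·36/3 = 48.
b = vr/k = 37·48/4 = 444.
Fisher's inequality: b ≥ v ⇔ 444 ≥ 37? YES.

YES


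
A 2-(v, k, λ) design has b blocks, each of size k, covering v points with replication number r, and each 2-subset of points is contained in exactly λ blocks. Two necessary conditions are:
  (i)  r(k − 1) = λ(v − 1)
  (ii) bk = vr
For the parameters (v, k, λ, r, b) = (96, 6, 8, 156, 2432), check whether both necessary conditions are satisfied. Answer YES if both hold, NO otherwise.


Condition (i): r(k − 1) = 156·5 = 780; λ(v − 1) = 8·95 = 760. Match? NO.
Condition (ii): bk = 2432·6 = 14592; vr = 96·156 = 14976. Match? NO.
Both conditions hold? NO.

NO


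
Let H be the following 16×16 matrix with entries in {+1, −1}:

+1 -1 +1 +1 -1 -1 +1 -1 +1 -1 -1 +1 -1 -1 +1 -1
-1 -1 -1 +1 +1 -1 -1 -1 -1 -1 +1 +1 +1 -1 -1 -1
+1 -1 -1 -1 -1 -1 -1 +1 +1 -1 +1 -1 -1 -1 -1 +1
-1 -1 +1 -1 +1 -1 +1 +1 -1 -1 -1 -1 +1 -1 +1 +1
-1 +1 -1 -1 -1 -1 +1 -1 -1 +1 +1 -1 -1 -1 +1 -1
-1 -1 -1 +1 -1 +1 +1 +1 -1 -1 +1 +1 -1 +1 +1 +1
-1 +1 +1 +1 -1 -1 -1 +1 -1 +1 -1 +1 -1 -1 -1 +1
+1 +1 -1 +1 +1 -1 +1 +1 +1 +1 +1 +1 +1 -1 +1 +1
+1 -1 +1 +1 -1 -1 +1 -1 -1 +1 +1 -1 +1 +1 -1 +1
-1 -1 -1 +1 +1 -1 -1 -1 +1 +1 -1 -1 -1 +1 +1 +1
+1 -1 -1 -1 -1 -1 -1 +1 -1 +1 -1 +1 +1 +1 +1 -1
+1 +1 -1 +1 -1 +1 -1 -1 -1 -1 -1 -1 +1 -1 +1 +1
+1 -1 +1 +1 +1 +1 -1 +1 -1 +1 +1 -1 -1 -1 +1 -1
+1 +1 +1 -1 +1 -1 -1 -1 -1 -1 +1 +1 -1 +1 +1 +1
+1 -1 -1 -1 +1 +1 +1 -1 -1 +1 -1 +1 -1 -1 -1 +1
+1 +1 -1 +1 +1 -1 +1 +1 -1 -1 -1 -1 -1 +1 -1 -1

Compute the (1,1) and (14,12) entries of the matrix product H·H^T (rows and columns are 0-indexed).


Row 1 of H: [-1, -1, -1, 1, 1, -1, -1, -1, -1, -1, 1, 1, 1, -1, -1, -1].
Row 12 of H: [1, -1, 1, 1, 1, 1, -1, 1, -1, 1, 1, -1, -1, -1, 1, -1].
Row 14 of H: [1, -1, -1, -1, 1, 1, 1, -1, -1, 1, -1, 1, -1, -1, -1, 1].
(H·H^T)[1][1] = Σ_j H[1][j]·H[1][j] = (-1)² + (-1)² + (-1)² + (1)² + (1)² + (-1)² + (-1)² + (-1)² + (-1)² + (-1)² + (1)² + (1)² + (1)² + (-1)² + (-1)² + (-1)² = 1 + 1 + 1 + 1 + 1 + 1 + 1 + 1 + 1 + 1 + 1 + 1 + 1 + 1 + 1 + 1 = 16.
(H·H^T)[14][12] = Σ_j H[14][j]·H[12][j] = (1)·(1) + (-1)·(-1) + (-1)·(1) + (-1)·(1) + (1)·(1) + (1)·(1) + (1)·(-1) + (-1)·(1) + (-1)·(-1) + (1)·(1) + (-1)·(1) + (1)·(-1) + (-1)·(-1) + (-1)·(-1) + (-1)·(1) + (1)·(-1) = 1 + 1 + -1 + -1 + 1 + 1 + -1 + -1 + 1 + 1 + -1 + -1 + 1 + 1 + -1 + -1 = 0.
So rows 14 and 12 are orthogonal; the diagonal entry equals n = 16.

(1,1) entry = 16; (14,12) entry = 0.


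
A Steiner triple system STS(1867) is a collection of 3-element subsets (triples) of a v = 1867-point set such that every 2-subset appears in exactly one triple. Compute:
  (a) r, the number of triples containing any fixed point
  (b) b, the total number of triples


An STS(v) is a 2-(v, 3, 1) BIBD: block size k = 3, λ = 1.
Replication: r(k − 1) = λ(v − 1) ⇒ r·2 = 1867 − 1 = 1866 ⇒ r = 933.
Block count: bk = vr ⇒ b·3 = 1867·933 = 1741911 ⇒ b = 580637.

r = 933, b = 580637.


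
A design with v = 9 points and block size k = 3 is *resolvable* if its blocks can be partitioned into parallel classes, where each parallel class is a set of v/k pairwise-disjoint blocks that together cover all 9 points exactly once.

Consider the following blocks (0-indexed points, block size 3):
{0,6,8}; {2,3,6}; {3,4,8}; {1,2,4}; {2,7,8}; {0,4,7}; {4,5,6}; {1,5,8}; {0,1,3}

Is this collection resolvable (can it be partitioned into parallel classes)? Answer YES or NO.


v = 9, block size k = 3, number of blocks = 9.
For resolvability, blocks must partition into parallel classes of size v/k = 3.
Total blocks must therefore be a multiple of 3: 9 = 3·3 + 0 ⇒ divisible ✓.
Consider block {0,6,8}. The only other block(s) in the collection disjoint from it are {1,2,4} — just 1 block(s). Any parallel class containing {0,6,8} would need 2 other blocks each disjoint from it, so no parallel class of size 3 can contain {0,6,8}.
Since every block must belong to some parallel class in a resolution, the collection cannot be partitioned into parallel classes.
Resolvable? NO.

NO


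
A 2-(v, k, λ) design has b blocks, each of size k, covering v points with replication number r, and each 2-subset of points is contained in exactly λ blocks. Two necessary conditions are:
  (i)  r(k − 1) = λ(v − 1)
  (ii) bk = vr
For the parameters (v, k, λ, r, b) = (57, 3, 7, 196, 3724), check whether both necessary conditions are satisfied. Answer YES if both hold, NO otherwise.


Condition (i): r(k − 1) = 196·2 = 392; λ(v − 1) = 7·56 = 392. Match? YES.
Condition (ii): bk = 3724·3 = 11172; vr = 57·196 = 11172. Match? YES.
Both conditions hold? YES.

YES


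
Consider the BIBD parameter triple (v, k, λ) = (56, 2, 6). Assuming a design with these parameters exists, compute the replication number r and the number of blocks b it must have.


Any 2-(v, k, λ) BIBD satisfies two necessary conditions:
  (i)  Each point sits in r blocks, and counting incidences through any fixed point gives r(k − 1) = λ(v − 1), so r = λ(v − 1)/(k − 1).
  (ii) Total incidences bk = vr, so b = vr/k.
Step 1: r = λ(v − 1)/(k − 1) = 6·(56 − 1)/(2 − 1) = 6·55/1 = 330/1 = 330.
Step 2: b = vr/k = 56·330/2 = 18480/2 = 9240.
Check integrality: r = 330 ∈ Z ✓, b = 9240 ∈ Z ✓.
(These identities are necessary conditions: they determine r and b for any design with these parameters, but do not by themselves prove that one exists.)

r = 330, b = 9240.


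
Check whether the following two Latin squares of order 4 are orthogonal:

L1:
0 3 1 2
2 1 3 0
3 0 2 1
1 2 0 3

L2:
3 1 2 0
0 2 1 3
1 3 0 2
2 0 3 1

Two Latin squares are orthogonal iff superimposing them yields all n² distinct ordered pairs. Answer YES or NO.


Form the n² = 16 superimposed pairs (L1[i][j], L2[i][j]), row by row (rows and columns indexed from 0):
row 0: (0,3) (3,1) (1,2) (2,0)
row 1: (2,0) (1,2) (3,1) (0,3)
row 2: (3,1) (0,3) (2,0) (1,2)
row 3: (1,2) (2,0) (0,3) (3,1)
Orthogonality requires all 16 pairs distinct.
But the pair (2,0) repeats: cell (0,3) has L1 = 2, L2 = 0, and cell (1,0) has L1 = 2, L2 = 0.
A repeated pair means some other pair never occurs (only 4 distinct pairs out of 16), so the squares are not orthogonal.
Conclusion: NO.

NO


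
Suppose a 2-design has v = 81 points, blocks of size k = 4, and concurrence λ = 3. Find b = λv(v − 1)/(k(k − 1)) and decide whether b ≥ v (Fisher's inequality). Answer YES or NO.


b = λv(v − 1)/(k(k − 1)) = 3·81·80/(4·3) = 19440/12 = 1620.
Compare with v = 81: b ≥ v, so Fisher's inequality holds.

YES


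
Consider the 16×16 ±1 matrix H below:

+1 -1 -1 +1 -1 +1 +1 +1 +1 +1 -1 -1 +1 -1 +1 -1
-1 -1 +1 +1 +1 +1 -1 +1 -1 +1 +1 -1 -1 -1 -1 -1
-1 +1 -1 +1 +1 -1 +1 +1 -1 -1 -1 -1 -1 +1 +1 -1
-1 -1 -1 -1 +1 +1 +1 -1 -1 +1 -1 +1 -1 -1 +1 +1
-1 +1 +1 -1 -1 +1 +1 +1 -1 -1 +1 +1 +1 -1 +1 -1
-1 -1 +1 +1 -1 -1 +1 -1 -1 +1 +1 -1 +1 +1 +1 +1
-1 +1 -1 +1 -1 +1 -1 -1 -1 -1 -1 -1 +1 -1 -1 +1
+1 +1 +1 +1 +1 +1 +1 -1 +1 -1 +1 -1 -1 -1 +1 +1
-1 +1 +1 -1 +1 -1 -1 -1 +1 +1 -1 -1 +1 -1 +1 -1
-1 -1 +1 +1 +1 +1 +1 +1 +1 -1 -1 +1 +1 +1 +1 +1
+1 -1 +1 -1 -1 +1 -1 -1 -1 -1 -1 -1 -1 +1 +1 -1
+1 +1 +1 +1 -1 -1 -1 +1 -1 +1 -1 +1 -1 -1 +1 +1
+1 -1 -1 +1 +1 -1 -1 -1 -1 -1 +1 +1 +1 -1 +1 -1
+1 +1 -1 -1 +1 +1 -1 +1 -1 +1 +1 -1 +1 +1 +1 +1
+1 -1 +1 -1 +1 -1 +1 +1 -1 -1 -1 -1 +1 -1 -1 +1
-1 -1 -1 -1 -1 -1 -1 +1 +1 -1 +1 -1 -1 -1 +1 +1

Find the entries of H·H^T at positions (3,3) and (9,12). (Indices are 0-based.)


Row 3 of H: [-1, -1, -1, -1, 1, 1, 1, -1, -1, 1, -1, 1, -1, -1, 1, 1].
Row 9 of H: [-1, -1, 1, 1, 1, 1, 1, 1, 1, -1, -1, 1, 1, 1, 1, 1].
Row 12 of H: [1, -1, -1, 1, 1, -1, -1, -1, -1, -1, 1, 1, 1, -1, 1, -1].
(H·H^T)[3][3] = Σ_j H[3][j]·H[3][j] = (-1)² + (-1)² + (-1)² + (-1)² + (1)² + (1)² + (1)² + (-1)² + (-1)² + (1)² + (-1)² + (1)² + (-1)² + (-1)² + (1)² + (1)² = 1 + 1 + 1 + 1 + 1 + 1 + 1 + 1 + 1 + 1 + 1 + 1 + 1 + 1 + 1 + 1 = 16.
(H·H^T)[9][12] = Σ_j H[9][j]·H[12][j] = (-1)·(1) + (-1)·(-1) + (1)·(-1) + (1)·(1) + (1)·(1) + (1)·(-1) + (1)·(-1) + (1)·(-1) + (1)·(-1) + (-1)·(-1) + (-1)·(1) + (1)·(1) + (1)·(1) + (1)·(-1) + (1)·(1) + (1)·(-1) = -1 + 1 + -1 + 1 + 1 + -1 + -1 + -1 + -1 + 1 + -1 + 1 + 1 + -1 + 1 + -1 = -2.
Rows 9 and 12 are not orthogonal (dot product = -2 ≠ 0), so H is not a Hadamard matrix.

(3,3) entry = 16; (9,12) entry = -2.


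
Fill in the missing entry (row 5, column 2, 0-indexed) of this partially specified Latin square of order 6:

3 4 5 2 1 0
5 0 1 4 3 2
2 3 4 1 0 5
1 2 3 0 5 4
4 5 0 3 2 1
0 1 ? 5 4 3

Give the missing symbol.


Row 5 contains symbols [0, 1, 3, 4, 5] — missing [2].
Column 2 contains symbols [0, 1, 3, 4, 5] — missing [2].
The missing symbol must appear in both missing sets; intersection = [2].
Therefore the hidden value is 2.

Missing value = 2.


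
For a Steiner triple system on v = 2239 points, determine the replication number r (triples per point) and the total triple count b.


An STS(v) is a 2-(v, 3, 1) BIBD: block size k = 3, λ = 1.
Replication: r(k − 1) = λ(v − 1) ⇒ r·2 = 2239 − 1 = 2238 ⇒ r = 1119.
Block count: bk = vr ⇒ b·3 = 2239·1119 = 2505441 ⇒ b = 835147.
(Check via b = v(v − 1)/6 = 2239·2238/6 = 5010882/6 = 835147.)

r = 1119, b = 835147.


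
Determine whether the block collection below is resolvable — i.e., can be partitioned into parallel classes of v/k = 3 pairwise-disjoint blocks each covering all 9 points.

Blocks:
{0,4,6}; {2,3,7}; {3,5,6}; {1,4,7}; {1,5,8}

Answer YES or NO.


v = 9, block size k = 3, number of blocks = 5.
For resolvability, blocks must partition into parallel classes of size v/k = 3.
Total blocks must therefore be a multiple of 3: 5 = 3·1 + 2 ⇒ not divisible ✗.
Resolvable? NO.

NO


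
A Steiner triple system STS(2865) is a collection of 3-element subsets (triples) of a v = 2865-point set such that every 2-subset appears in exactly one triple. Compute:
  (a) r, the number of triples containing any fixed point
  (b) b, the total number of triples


An STS(v) is a 2-(v, 3, 1) BIBD: block size k = 3, λ = 1.
Replication: r(k − 1) = λ(v − 1) ⇒ r·2 = 2865 − 1 = 2864 ⇒ r = 1432.
Block count: b = v(v − 1)/6 = 2865·2864/6 = 8205360/6 = 1367560.
(Check via bk = vr: 1367560·3 = 4102680 = 2865·1432 = 4102680 ✓.)

r = 1432, b = 1367560.


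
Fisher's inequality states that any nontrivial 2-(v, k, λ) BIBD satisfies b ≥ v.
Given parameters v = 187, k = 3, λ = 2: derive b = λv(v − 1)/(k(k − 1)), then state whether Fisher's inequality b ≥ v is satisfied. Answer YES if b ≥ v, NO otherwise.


r = λ(v − 1)/(k − 1) = 2·186/2 = 186.
b = vr/k = 187·186/3 = 11594.
Fisher's inequality: b ≥ v ⇔ 11594 ≥ 187? YES.

YES


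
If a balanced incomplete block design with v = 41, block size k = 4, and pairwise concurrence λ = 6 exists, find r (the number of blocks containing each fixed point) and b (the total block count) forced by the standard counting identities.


Any 2-(v, k, λ) BIBD satisfies two necessary conditions:
  (i)  Each point sits in r blocks, and counting incidences through any fixed point gives r(k − 1) = λ(v − 1), so r = λ(v − 1)/(k − 1).
  (ii) Total incidences bk = vr, so b = vr/k.
Step 1: r = λ(v − 1)/(k − 1) = 6·(41 − 1)/(4 − 1) = 6·40/3 = 240/3 = 80.
Step 2: b = vr/k = 41·80/4 = 3280/4 = 820.
Check integrality: r = 80 ∈ Z ✓, b = 820 ∈ Z ✓.
(These identities are necessary conditions: they determine r and b for any design with these parameters, but do not by themselves prove that one exists.)

r = 80, b = 820.


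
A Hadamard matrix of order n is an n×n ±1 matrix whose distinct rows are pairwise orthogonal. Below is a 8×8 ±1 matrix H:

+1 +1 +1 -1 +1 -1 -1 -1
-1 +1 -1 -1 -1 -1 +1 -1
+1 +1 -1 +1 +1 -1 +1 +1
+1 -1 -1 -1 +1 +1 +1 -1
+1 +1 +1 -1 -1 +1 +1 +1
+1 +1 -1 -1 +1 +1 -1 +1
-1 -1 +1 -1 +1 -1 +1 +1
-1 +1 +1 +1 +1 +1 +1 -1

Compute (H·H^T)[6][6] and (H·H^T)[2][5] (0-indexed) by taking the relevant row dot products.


Row 2 of H: [1, 1, -1, 1, 1, -1, 1, 1].
Row 5 of H: [1, 1, -1, -1, 1, 1, -1, 1].
Row 6 of H: [-1, -1, 1, -1, 1, -1, 1, 1].
(H·H^T)[6][6] = Σ_j H[6][j]·H[6][j] = (-1)² + (-1)² + (1)² + (-1)² + (1)² + (-1)² + (1)² + (1)² = 1 + 1 + 1 + 1 + 1 + 1 + 1 + 1 = 8.
(H·H^T)[2][5] = Σ_j H[2][j]·H[5][j] = (1)·(1) + (1)·(1) + (-1)·(-1) + (1)·(-1) + (1)·(1) + (-1)·(1) + (1)·(-1) + (1)·(1) = 1 + 1 + 1 + -1 + 1 + -1 + -1 + 1 = 2.
Rows 2 and 5 are not orthogonal (dot product = 2 ≠ 0), so H is not a Hadamard matrix.

(6,6) entry = 8; (2,5) entry = 2.


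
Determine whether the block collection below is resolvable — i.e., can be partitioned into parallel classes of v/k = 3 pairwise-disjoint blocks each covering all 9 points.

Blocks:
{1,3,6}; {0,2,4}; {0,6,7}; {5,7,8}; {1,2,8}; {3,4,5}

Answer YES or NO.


v = 9, block size k = 3, number of blocks = 6.
For resolvability, blocks must partition into parallel classes of size v/k = 3.
Total blocks must therefore be a multiple of 3: 6 = 3·2 + 0 ⇒ divisible ✓.
Greedy packing gives 2 candidate class(es). Each should be a full parallel class (size 3, covers all 9 points).
  Class 1 (3 blocks): {1,3,6}; {0,2,4}; {5,7,8}. Points covered: [0, 1, 2, 3, 4, 5, 6, 7, 8].
  Class 2 (3 blocks): {0,6,7}; {1,2,8}; {3,4,5}. Points covered: [0, 1, 2, 3, 4, 5, 6, 7, 8].
All classes full (size 3)? YES. All classes cover every point? YES.
Resolvable? YES.

YES


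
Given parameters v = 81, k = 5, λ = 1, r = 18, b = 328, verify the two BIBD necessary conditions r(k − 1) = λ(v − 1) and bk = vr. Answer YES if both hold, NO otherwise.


Condition (i): r(k − 1) = 18·4 = 72; λ(v − 1) = 1·80 = 80. Match? NO.
Condition (ii): bk = 328·5 = 1640; vr = 81·18 = 1458. Match? NO.
Both conditions hold? NO.

NO


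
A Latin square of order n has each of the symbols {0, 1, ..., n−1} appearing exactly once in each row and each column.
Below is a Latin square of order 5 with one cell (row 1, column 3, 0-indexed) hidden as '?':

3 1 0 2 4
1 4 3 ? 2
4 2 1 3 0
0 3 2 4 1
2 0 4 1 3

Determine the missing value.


Row 1 contains symbols [1, 2, 3, 4] — missing [0].
Column 3 contains symbols [1, 2, 3, 4] — missing [0].
The missing symbol must appear in both missing sets; intersection = [0].
Therefore the hidden value is 0.

Missing value = 0.


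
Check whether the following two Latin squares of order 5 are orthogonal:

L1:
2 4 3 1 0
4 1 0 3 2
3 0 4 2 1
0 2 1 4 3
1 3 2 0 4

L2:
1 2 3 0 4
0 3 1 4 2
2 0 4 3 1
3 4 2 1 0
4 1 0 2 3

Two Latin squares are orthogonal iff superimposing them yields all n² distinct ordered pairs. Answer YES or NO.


Form the n² = 25 superimposed pairs (L1[i][j], L2[i][j]), row by row (rows and columns indexed from 0):
row 0: (2,1) (4,2) (3,3) (1,0) (0,4)
row 1: (4,0) (1,3) (0,1) (3,4) (2,2)
row 2: (3,2) (0,0) (4,4) (2,3) (1,1)
row 3: (0,3) (2,4) (1,2) (4,1) (3,0)
row 4: (1,4) (3,1) (2,0) (0,2) (4,3)
Orthogonality requires all 25 pairs distinct.
Check by first coordinate: for each symbol s of L1, list the L2 entries in the n cells where L1 = s; they must all differ.
  L1 = 0: L2 entries (in reading order) 4, 1, 0, 3, 2 — all 5 distinct ✓
  L1 = 1: L2 entries (in reading order) 0, 3, 1, 2, 4 — all 5 distinct ✓
  L1 = 2: L2 entries (in reading order) 1, 2, 3, 4, 0 — all 5 distinct ✓
  L1 = 3: L2 entries (in reading order) 3, 4, 2, 0, 1 — all 5 distinct ✓
  L1 = 4: L2 entries (in reading order) 2, 0, 4, 1, 3 — all 5 distinct ✓
Every symbol of L1 meets every symbol of L2 exactly once, so all 25 pairs are distinct (25 of 25).
Conclusion: YES.

YES


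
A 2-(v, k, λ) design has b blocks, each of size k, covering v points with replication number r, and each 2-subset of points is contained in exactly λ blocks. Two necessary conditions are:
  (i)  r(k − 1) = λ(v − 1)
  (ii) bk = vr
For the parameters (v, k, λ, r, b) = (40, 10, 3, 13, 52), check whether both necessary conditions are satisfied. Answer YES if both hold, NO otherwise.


Condition (i): r(k − 1) = 13·9 = 117; λ(v − 1) = 3·39 = 117. Match? YES.
Condition (ii): bk = 52·10 = 520; vr = 40·13 = 520. Match? YES.
Both conditions hold? YES.

YES


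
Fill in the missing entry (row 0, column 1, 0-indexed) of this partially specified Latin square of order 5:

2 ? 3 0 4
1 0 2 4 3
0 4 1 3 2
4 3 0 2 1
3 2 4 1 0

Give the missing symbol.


Row 0 contains symbols [0, 2, 3, 4] — missing [1].
Column 1 contains symbols [0, 2, 3, 4] — missing [1].
The missing symbol must appear in both missing sets; intersection = [1].
Therefore the hidden value is 1.

Missing value = 1.


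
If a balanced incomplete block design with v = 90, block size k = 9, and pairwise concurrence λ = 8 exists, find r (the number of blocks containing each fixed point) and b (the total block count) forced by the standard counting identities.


Any 2-(v, k, λ) BIBD satisfies two necessary conditions:
  (i)  Each point sits in r blocks, and counting incidences through any fixed point gives r(k − 1) = λ(v − 1), so r = λ(v − 1)/(k − 1).
  (ii) Total incidences bk = vr, so b = vr/k.
Step 1: r = λ(v − 1)/(k − 1) = 8·(90 − 1)/(9 − 1) = 8·89/8 = 712/8 = 89.
Step 2: b = vr/k = 90·89/9 = 8010/9 = 890.
Check integrality: r = 89 ∈ Z ✓, b = 890 ∈ Z ✓.
(These identities are necessary conditions: they determine r and b for any design with these parameters, but do not by themselves prove that one exists.)

r = 89, b = 890.


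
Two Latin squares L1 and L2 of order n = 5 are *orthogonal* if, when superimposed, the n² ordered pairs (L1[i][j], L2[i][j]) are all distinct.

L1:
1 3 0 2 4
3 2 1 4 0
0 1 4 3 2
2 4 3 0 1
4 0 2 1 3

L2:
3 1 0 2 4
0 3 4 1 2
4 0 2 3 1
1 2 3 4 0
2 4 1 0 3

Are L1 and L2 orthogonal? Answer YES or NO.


Form the n² = 25 superimposed pairs (L1[i][j], L2[i][j]), row by row (rows and columns indexed from 0):
row 0: (1,3) (3,1) (0,0) (2,2) (4,4)
row 1: (3,0) (2,3) (1,4) (4,1) (0,2)
row 2: (0,4) (1,0) (4,2) (3,3) (2,1)
row 3: (2,1) (4,2) (3,3) (0,4) (1,0)
row 4: (4,2) (0,4) (2,1) (1,0) (3,3)
Orthogonality requires all 25 pairs distinct.
But the pair (2,1) repeats: cell (2,4) has L1 = 2, L2 = 1, and cell (3,0) has L1 = 2, L2 = 1.
A repeated pair means some other pair never occurs (only 15 distinct pairs out of 25), so the squares are not orthogonal.
Conclusion: NO.

NO
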